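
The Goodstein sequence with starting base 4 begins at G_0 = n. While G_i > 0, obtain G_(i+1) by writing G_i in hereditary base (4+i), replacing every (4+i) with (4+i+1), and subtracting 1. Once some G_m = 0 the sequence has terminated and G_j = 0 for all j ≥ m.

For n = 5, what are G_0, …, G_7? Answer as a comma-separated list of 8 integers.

5, 5, 5, 4, 3, 2, 1, 0

G_0=5  [base 4] 4 + 1  →[4↦5]→  5 + 1 = 6  −1 ⇒ G_1=5
G_1=5  [base 5] 5  →[5↦6]→  6 = 6  −1 ⇒ G_2=5
G_2=5  [base 6] 5  →[6↦7]→  5 = 5  −1 ⇒ G_3=4
G_3=4  [base 7] 4  →[7↦8]→  4 = 4  −1 ⇒ G_4=3
G_4=3  [base 8] 3  →[8↦9]→  3 = 3  −1 ⇒ G_5=2
G_5=2  [base 9] 2  →[9↦10]→  2 = 2  −1 ⇒ G_6=1
G_6=1  [base 10] 1  →[10↦11]→  1 = 1  −1 ⇒ G_7=0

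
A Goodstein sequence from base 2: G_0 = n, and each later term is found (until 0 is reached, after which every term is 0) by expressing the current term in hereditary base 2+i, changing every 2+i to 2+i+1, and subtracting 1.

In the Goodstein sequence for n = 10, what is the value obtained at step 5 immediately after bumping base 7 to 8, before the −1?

84073324

step 0: 10 = 2^(2 + 1) + 2; sub 3 for 2: 3^(3 + 1) + 3; = 84; G_1 = 84−1 = 83
step 1: 83 = 3^(3 + 1) + 2; sub 4 for 3: 4^(4 + 1) + 2; = 1026; G_2 = 1026−1 = 1025
step 2: 1025 = 4^(4 + 1) + 1; sub 5 for 4: 5^(5 + 1) + 1; = 15626; G_3 = 15626−1 = 15625
step 3: 15625 = 5^(5 + 1); sub 6 for 5: 6^(6 + 1); = 279936; G_4 = 279936−1 = 279935
step 4: 279935 = 5·6^6 + 5·6^5 + 5·6^4 + 5·6^3 + 5·6^2 + 5·6 + 5; sub 7 for 6: 5·7^7 + 5·7^5 + 5·7^4 + 5·7^3 + 5·7^2 + 5·7 + 5; = 4215755; G_5 = 4215755−1 = 4215754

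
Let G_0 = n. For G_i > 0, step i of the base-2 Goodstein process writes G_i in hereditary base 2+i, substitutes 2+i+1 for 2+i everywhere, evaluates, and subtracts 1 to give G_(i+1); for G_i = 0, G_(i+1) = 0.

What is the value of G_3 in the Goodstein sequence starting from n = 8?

6310

i=0: 8 = 2^(2 + 1) (b=2); 2→3: 3^(3 + 1) = 81; 81−1 = 80
i=1: 80 = 2·3^3 + 2·3^2 + 2·3 + 2 (b=3); 3→4: 2·4^4 + 2·4^2 + 2·4 + 2 = 554; 554−1 = 553
i=2: 553 = 2·4^4 + 2·4^2 + 2·4 + 1 (b=4); 4→5: 2·5^5 + 2·5^2 + 2·5 + 1 = 6311; 6311−1 = 6310
i=3: 6310 = 2·5^5 + 2·5^2 + 2·5 (b=5); 5→6: 2·6^6 + 2·6^2 + 2·6 = 93396; 93396−1 = 93395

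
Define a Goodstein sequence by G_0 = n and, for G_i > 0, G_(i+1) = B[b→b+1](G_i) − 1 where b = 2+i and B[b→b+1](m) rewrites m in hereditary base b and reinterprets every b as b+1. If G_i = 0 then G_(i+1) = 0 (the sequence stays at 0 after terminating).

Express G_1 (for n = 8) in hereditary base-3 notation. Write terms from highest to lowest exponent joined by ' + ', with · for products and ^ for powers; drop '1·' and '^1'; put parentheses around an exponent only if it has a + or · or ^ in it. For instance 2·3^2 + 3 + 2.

i=0: 8 = 2^(2 + 1) (b=2); 2→3: 3^(3 + 1) = 81; 81−1 = 80
i=1: 80 = 2·3^3 + 2·3^2 + 2·3 + 2 (b=3); 3→4: 2·4^4 + 2·4^2 + 2·4 + 2 = 554; 554−1 = 553

2·3^3 + 2·3^2 + 2·3 + 2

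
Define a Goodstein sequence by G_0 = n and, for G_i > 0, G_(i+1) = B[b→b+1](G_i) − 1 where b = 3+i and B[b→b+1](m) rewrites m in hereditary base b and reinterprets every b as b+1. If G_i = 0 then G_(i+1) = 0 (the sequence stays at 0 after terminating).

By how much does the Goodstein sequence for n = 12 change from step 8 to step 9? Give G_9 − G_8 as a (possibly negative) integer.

6

[0] 12 ≡ 3^2 + 3 (base 3). Lift 4: 20. −1: 19.
[1] 19 ≡ 4^2 + 3 (base 4). Lift 5: 28. −1: 27.
[2] 27 ≡ 5^2 + 2 (base 5). Lift 6: 38. −1: 37.
[3] 37 ≡ 6^2 + 1 (base 6). Lift 7: 50. −1: 49.
[4] 49 ≡ 7^2 (base 7). Lift 8: 64. −1: 63.
[5] 63 ≡ 7·8 + 7 (base 8). Lift 9: 70. −1: 69.
[6] 69 ≡ 7·9 + 6 (base 9). Lift 10: 76. −1: 75.
[7] 75 ≡ 7·10 + 5 (base 10). Lift 11: 82. −1: 81.
[8] 81 ≡ 7·11 + 4 (base 11). Lift 12: 88. −1: 87.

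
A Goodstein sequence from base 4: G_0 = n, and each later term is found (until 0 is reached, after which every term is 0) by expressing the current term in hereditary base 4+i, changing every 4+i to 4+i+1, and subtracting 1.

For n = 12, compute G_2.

(0) 12|_4 = 3·4 ↦ 3·5|_5 = 15 ⇒ 14
(1) 14|_5 = 2·5 + 4 ↦ 2·6 + 4|_6 = 16 ⇒ 15
(2) 15|_6 = 2·6 + 3 ↦ 2·7 + 3|_7 = 17 ⇒ 16

15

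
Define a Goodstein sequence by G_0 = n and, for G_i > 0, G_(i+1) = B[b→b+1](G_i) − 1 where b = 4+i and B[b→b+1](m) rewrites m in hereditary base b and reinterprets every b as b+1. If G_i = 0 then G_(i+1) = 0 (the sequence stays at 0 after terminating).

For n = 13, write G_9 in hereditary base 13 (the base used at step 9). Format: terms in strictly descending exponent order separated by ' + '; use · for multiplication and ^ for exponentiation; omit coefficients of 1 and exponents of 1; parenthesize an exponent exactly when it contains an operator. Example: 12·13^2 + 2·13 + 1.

13 + 10

i=0: 13 = 3·4 + 1 (b=4); 4→5: 3·5 + 1 = 16; 16−1 = 15
i=1: 15 = 3·5 (b=5); 5→6: 3·6 = 18; 18−1 = 17
i=2: 17 = 2·6 + 5 (b=6); 6→7: 2·7 + 5 = 19; 19−1 = 18
i=3: 18 = 2·7 + 4 (b=7); 7→8: 2·8 + 4 = 20; 20−1 = 19
i=4: 19 = 2·8 + 3 (b=8); 8→9: 2·9 + 3 = 21; 21−1 = 20
i=5: 20 = 2·9 + 2 (b=9); 9→10: 2·10 + 2 = 22; 22−1 = 21
i=6: 21 = 2·10 + 1 (b=10); 10→11: 2·11 + 1 = 23; 23−1 = 22
i=7: 22 = 2·11 (b=11); 11→12: 2·12 = 24; 24−1 = 23
i=8: 23 = 12 + 11 (b=12); 12→13: 13 + 11 = 24; 24−1 = 23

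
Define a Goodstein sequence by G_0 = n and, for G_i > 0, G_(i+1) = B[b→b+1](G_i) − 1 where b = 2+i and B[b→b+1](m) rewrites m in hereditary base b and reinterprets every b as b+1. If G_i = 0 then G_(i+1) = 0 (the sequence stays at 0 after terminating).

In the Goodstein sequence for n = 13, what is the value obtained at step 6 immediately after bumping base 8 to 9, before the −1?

base 2: 13 = 2^(2 + 1) + 2^2 + 1; at 3: 3^(3 + 1) + 3^3 + 1 = 109; next = 108
base 3: 108 = 3^(3 + 1) + 3^3; at 4: 4^(4 + 1) + 4^4 = 1280; next = 1279
base 4: 1279 = 4^(4 + 1) + 3·4^3 + 3·4^2 + 3·4 + 3; at 5: 5^(5 + 1) + 3·5^3 + 3·5^2 + 3·5 + 3 = 16093; next = 16092
base 5: 16092 = 5^(5 + 1) + 3·5^3 + 3·5^2 + 3·5 + 2; at 6: 6^(6 + 1) + 3·6^3 + 3·6^2 + 3·6 + 2 = 280712; next = 280711
base 6: 280711 = 6^(6 + 1) + 3·6^3 + 3·6^2 + 3·6 + 1; at 7: 7^(7 + 1) + 3·7^3 + 3·7^2 + 3·7 + 1 = 5765999; next = 5765998
base 7: 5765998 = 7^(7 + 1) + 3·7^3 + 3·7^2 + 3·7; at 8: 8^(8 + 1) + 3·8^3 + 3·8^2 + 3·8 = 134219480; next = 134219479
base 8: 134219479 = 8^(8 + 1) + 3·8^3 + 3·8^2 + 2·8 + 7; at 9: 9^(9 + 1) + 3·9^3 + 3·9^2 + 2·9 + 7 = 3486786856; next = 3486786855

3486786856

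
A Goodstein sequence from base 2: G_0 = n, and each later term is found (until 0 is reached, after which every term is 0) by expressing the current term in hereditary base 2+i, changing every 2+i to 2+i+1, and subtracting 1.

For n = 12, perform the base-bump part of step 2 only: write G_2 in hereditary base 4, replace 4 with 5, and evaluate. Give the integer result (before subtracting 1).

15686

12 —HB2→ 2^(2 + 1) + 2^2 —bump→ 3^(3 + 1) + 3^3 = 108 —(−1)→ 107
107 —HB3→ 3^(3 + 1) + 2·3^2 + 2·3 + 2 —bump→ 4^(4 + 1) + 2·4^2 + 2·4 + 2 = 1066 —(−1)→ 1065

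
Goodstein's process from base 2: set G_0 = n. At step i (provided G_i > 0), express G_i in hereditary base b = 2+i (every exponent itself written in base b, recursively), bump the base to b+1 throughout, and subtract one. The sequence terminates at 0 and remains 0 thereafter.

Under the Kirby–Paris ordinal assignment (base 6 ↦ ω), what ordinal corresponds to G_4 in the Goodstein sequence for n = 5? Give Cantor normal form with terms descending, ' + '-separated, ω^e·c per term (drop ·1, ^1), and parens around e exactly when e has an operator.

step 0: 5 = 2^2 + 1; sub 3 for 2: 3^3 + 1; = 28; G_1 = 28−1 = 27
step 1: 27 = 3^3; sub 4 for 3: 4^4; = 256; G_2 = 256−1 = 255
step 2: 255 = 3·4^3 + 3·4^2 + 3·4 + 3; sub 5 for 4: 3·5^3 + 3·5^2 + 3·5 + 3; = 468; G_3 = 468−1 = 467
step 3: 467 = 3·5^3 + 3·5^2 + 3·5 + 2; sub 6 for 5: 3·6^3 + 3·6^2 + 3·6 + 2; = 776; G_4 = 776−1 = 775
step 4: 775 = 3·6^3 + 3·6^2 + 3·6 + 1; sub 7 for 6: 3·7^3 + 3·7^2 + 3·7 + 1; = 1198; G_5 = 1198−1 = 1197

ω^3·3 + ω^2·3 + ω·3 + 1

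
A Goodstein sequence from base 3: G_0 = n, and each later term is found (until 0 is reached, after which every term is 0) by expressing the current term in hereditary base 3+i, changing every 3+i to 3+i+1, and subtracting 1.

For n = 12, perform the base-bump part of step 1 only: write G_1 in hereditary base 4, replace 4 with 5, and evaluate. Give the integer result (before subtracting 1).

28

i=0: 12 = 3^2 + 3 (b=3); 3→4: 4^2 + 4 = 20; 20−1 = 19
i=1: 19 = 4^2 + 3 (b=4); 4→5: 5^2 + 3 = 28; 28−1 = 27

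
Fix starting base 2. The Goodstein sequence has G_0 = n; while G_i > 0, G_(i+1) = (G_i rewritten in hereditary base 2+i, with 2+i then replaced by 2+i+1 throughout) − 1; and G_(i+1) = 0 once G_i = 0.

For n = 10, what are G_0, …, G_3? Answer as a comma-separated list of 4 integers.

G_0 = 10. HB_2(10) = 2^(2 + 1) + 2. Bump = 84. G_1 = 83.
G_1 = 83. HB_3(83) = 3^(3 + 1) + 2. Bump = 1026. G_2 = 1025.
G_2 = 1025. HB_4(1025) = 4^(4 + 1) + 1. Bump = 15626. G_3 = 15625.

10, 83, 1025, 15625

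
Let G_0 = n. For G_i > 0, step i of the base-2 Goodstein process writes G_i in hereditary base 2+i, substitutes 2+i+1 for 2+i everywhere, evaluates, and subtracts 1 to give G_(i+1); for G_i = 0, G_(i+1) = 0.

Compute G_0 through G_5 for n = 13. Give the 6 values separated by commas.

13, 108, 1279, 16092, 280711, 5765998

i=0: 13 = 2^(2 + 1) + 2^2 + 1 (b=2); 2→3: 3^(3 + 1) + 3^3 + 1 = 109; 109−1 = 108
i=1: 108 = 3^(3 + 1) + 3^3 (b=3); 3→4: 4^(4 + 1) + 4^4 = 1280; 1280−1 = 1279
i=2: 1279 = 4^(4 + 1) + 3·4^3 + 3·4^2 + 3·4 + 3 (b=4); 4→5: 5^(5 + 1) + 3·5^3 + 3·5^2 + 3·5 + 3 = 16093; 16093−1 = 16092
i=3: 16092 = 5^(5 + 1) + 3·5^3 + 3·5^2 + 3·5 + 2 (b=5); 5→6: 6^(6 + 1) + 3·6^3 + 3·6^2 + 3·6 + 2 = 280712; 280712−1 = 280711
i=4: 280711 = 6^(6 + 1) + 3·6^3 + 3·6^2 + 3·6 + 1 (b=6); 6→7: 7^(7 + 1) + 3·7^3 + 3·7^2 + 3·7 + 1 = 5765999; 5765999−1 = 5765998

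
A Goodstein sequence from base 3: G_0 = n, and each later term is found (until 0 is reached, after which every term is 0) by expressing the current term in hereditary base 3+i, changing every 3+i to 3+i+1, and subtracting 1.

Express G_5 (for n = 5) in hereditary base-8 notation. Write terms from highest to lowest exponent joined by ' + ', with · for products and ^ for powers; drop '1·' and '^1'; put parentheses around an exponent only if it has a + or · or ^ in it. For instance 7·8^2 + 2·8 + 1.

3

5 —HB3→ 3 + 2 —bump→ 4 + 2 = 6 —(−1)→ 5
5 —HB4→ 4 + 1 —bump→ 5 + 1 = 6 —(−1)→ 5
5 —HB5→ 5 —bump→ 6 = 6 —(−1)→ 5
5 —HB6→ 5 —bump→ 5 = 5 —(−1)→ 4
4 —HB7→ 4 —bump→ 4 = 4 —(−1)→ 3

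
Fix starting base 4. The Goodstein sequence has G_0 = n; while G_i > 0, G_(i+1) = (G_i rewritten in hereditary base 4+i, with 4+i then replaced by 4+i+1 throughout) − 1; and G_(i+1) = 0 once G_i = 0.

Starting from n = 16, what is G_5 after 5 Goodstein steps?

[0] 16 ≡ 4^2 (base 4). Lift 5: 25. −1: 24.
[1] 24 ≡ 4·5 + 4 (base 5). Lift 6: 28. −1: 27.
[2] 27 ≡ 4·6 + 3 (base 6). Lift 7: 31. −1: 30.
[3] 30 ≡ 4·7 + 2 (base 7). Lift 8: 34. −1: 33.
[4] 33 ≡ 4·8 + 1 (base 8). Lift 9: 37. −1: 36.

36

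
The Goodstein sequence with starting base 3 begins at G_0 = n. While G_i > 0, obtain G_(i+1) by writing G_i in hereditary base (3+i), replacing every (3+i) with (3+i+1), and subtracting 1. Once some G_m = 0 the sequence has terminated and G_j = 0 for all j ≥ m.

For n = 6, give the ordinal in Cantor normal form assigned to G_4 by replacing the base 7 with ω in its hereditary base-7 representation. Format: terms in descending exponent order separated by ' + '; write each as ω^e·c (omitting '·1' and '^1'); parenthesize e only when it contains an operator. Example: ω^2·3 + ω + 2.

ω

step 0: 6 = 2·3; sub 4 for 3: 2·4; = 8; G_1 = 8−1 = 7
step 1: 7 = 4 + 3; sub 5 for 4: 5 + 3; = 8; G_2 = 8−1 = 7
step 2: 7 = 5 + 2; sub 6 for 5: 6 + 2; = 8; G_3 = 8−1 = 7
step 3: 7 = 6 + 1; sub 7 for 6: 7 + 1; = 8; G_4 = 8−1 = 7
step 4: 7 = 7; sub 8 for 7: 8; = 8; G_5 = 8−1 = 7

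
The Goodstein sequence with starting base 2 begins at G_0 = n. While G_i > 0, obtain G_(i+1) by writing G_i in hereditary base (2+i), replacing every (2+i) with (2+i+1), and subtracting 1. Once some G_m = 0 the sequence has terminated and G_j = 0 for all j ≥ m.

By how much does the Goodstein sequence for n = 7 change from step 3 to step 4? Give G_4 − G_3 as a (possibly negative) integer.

43530

base 2: 7 = 2^2 + 2 + 1; at 3: 3^3 + 3 + 1 = 31; next = 30
base 3: 30 = 3^3 + 3; at 4: 4^4 + 4 = 260; next = 259
base 4: 259 = 4^4 + 3; at 5: 5^5 + 3 = 3128; next = 3127
base 5: 3127 = 5^5 + 2; at 6: 6^6 + 2 = 46658; next = 46657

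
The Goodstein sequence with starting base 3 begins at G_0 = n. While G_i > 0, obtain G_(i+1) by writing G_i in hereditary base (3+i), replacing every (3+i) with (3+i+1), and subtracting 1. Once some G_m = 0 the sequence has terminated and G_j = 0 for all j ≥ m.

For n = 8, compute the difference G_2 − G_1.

(0) 8|_3 = 2·3 + 2 ↦ 2·4 + 2|_4 = 10 ⇒ 9
(1) 9|_4 = 2·4 + 1 ↦ 2·5 + 1|_5 = 11 ⇒ 10

1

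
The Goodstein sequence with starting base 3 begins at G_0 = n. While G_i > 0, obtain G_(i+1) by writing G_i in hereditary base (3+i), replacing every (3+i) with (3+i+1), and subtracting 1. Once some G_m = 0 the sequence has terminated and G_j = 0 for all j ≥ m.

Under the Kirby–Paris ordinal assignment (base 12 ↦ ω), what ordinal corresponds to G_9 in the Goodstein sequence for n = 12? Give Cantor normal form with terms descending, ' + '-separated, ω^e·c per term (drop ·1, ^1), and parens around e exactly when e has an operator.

ω·7 + 3

[0] 12 ≡ 3^2 + 3 (base 3). Lift 4: 20. −1: 19.
[1] 19 ≡ 4^2 + 3 (base 4). Lift 5: 28. −1: 27.
[2] 27 ≡ 5^2 + 2 (base 5). Lift 6: 38. −1: 37.
[3] 37 ≡ 6^2 + 1 (base 6). Lift 7: 50. −1: 49.
[4] 49 ≡ 7^2 (base 7). Lift 8: 64. −1: 63.
[5] 63 ≡ 7·8 + 7 (base 8). Lift 9: 70. −1: 69.
[6] 69 ≡ 7·9 + 6 (base 9). Lift 10: 76. −1: 75.
[7] 75 ≡ 7·10 + 5 (base 10). Lift 11: 82. −1: 81.
[8] 81 ≡ 7·11 + 4 (base 11). Lift 12: 88. −1: 87.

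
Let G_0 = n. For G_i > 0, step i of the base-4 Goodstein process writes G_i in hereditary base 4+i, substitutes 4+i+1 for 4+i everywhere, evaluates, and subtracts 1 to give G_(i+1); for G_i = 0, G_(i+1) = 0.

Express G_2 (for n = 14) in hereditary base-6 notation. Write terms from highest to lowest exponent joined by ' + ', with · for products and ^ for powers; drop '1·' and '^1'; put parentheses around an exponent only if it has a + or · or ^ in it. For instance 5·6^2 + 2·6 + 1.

[0] 14 ≡ 3·4 + 2 (base 4). Lift 5: 17. −1: 16.
[1] 16 ≡ 3·5 + 1 (base 5). Lift 6: 19. −1: 18.
[2] 18 ≡ 3·6 (base 6). Lift 7: 21. −1: 20.

3·6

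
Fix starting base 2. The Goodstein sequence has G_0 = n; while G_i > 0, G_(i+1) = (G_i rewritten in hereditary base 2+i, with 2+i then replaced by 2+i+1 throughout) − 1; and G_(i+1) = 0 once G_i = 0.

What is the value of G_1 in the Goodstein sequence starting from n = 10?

G_0=10  [base 2] 2^(2 + 1) + 2  →[2↦3]→  3^(3 + 1) + 3 = 84  −1 ⇒ G_1=83
G_1=83  [base 3] 3^(3 + 1) + 2  →[3↦4]→  4^(4 + 1) + 2 = 1026  −1 ⇒ G_2=1025

83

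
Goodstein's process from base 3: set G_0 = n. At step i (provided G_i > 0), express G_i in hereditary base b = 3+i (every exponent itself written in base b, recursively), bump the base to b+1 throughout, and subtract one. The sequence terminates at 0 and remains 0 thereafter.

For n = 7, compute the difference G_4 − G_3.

base 3: 7 = 2·3 + 1; at 4: 2·4 + 1 = 9; next = 8
base 4: 8 = 2·4; at 5: 2·5 = 10; next = 9
base 5: 9 = 5 + 4; at 6: 6 + 4 = 10; next = 9
base 6: 9 = 6 + 3; at 7: 7 + 3 = 10; next = 9

0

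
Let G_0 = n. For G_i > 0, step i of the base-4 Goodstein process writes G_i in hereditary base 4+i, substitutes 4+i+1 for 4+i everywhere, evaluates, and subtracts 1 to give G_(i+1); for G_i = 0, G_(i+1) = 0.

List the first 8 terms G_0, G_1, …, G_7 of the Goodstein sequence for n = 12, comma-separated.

12, 14, 15, 16, 17, 18, 19, 19

[0] 12 ≡ 3·4 (base 4). Lift 5: 15. −1: 14.
[1] 14 ≡ 2·5 + 4 (base 5). Lift 6: 16. −1: 15.
[2] 15 ≡ 2·6 + 3 (base 6). Lift 7: 17. −1: 16.
[3] 16 ≡ 2·7 + 2 (base 7). Lift 8: 18. −1: 17.
[4] 17 ≡ 2·8 + 1 (base 8). Lift 9: 19. −1: 18.
[5] 18 ≡ 2·9 (base 9). Lift 10: 20. −1: 19.
[6] 19 ≡ 10 + 9 (base 10). Lift 11: 20. −1: 19.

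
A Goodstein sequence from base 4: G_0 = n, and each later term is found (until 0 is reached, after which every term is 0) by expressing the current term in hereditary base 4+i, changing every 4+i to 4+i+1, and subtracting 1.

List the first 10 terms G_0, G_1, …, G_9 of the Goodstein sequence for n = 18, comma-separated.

18, 26, 36, 48, 53, 58, 63, 68, 73, 78

i=0: 18 = 4^2 + 2 (b=4); 4→5: 5^2 + 2 = 27; 27−1 = 26
i=1: 26 = 5^2 + 1 (b=5); 5→6: 6^2 + 1 = 37; 37−1 = 36
i=2: 36 = 6^2 (b=6); 6→7: 7^2 = 49; 49−1 = 48
i=3: 48 = 6·7 + 6 (b=7); 7→8: 6·8 + 6 = 54; 54−1 = 53
i=4: 53 = 6·8 + 5 (b=8); 8→9: 6·9 + 5 = 59; 59−1 = 58
i=5: 58 = 6·9 + 4 (b=9); 9→10: 6·10 + 4 = 64; 64−1 = 63
i=6: 63 = 6·10 + 3 (b=10); 10→11: 6·11 + 3 = 69; 69−1 = 68
i=7: 68 = 6·11 + 2 (b=11); 11→12: 6·12 + 2 = 74; 74−1 = 73
i=8: 73 = 6·12 + 1 (b=12); 12→13: 6·13 + 1 = 79; 79−1 = 78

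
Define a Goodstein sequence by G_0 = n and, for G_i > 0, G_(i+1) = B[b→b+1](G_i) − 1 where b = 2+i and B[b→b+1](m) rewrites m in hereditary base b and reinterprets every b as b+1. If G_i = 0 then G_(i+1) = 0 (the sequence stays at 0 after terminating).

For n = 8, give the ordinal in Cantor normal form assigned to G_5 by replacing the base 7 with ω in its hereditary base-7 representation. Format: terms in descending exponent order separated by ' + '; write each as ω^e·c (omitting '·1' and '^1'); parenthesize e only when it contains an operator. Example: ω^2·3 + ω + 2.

i=0: 8 = 2^(2 + 1) (b=2); 2→3: 3^(3 + 1) = 81; 81−1 = 80
i=1: 80 = 2·3^3 + 2·3^2 + 2·3 + 2 (b=3); 3→4: 2·4^4 + 2·4^2 + 2·4 + 2 = 554; 554−1 = 553
i=2: 553 = 2·4^4 + 2·4^2 + 2·4 + 1 (b=4); 4→5: 2·5^5 + 2·5^2 + 2·5 + 1 = 6311; 6311−1 = 6310
i=3: 6310 = 2·5^5 + 2·5^2 + 2·5 (b=5); 5→6: 2·6^6 + 2·6^2 + 2·6 = 93396; 93396−1 = 93395
i=4: 93395 = 2·6^6 + 2·6^2 + 6 + 5 (b=6); 6→7: 2·7^7 + 2·7^2 + 7 + 5 = 1647196; 1647196−1 = 1647195
i=5: 1647195 = 2·7^7 + 2·7^2 + 7 + 4 (b=7); 7→8: 2·8^8 + 2·8^2 + 8 + 4 = 33554572; 33554572−1 = 33554571

ω^ω·2 + ω^2·2 + ω + 4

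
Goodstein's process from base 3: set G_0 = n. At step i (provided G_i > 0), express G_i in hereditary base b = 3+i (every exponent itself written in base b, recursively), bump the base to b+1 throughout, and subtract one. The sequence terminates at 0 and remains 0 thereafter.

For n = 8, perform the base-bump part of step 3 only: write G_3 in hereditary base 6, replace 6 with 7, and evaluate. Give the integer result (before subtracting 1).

base 3: 8 = 2·3 + 2; at 4: 2·4 + 2 = 10; next = 9
base 4: 9 = 2·4 + 1; at 5: 2·5 + 1 = 11; next = 10
base 5: 10 = 2·5; at 6: 2·6 = 12; next = 11
base 6: 11 = 6 + 5; at 7: 7 + 5 = 12; next = 11

12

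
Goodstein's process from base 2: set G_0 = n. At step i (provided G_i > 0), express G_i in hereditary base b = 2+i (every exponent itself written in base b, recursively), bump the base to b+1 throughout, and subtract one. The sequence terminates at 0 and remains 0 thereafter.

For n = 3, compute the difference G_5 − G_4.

G_0=3  [base 2] 2 + 1  →[2↦3]→  3 + 1 = 4  −1 ⇒ G_1=3
G_1=3  [base 3] 3  →[3↦4]→  4 = 4  −1 ⇒ G_2=3
G_2=3  [base 4] 3  →[4↦5]→  3 = 3  −1 ⇒ G_3=2
G_3=2  [base 5] 2  →[5↦6]→  2 = 2  −1 ⇒ G_4=1
G_4=1  [base 6] 1  →[6↦7]→  1 = 1  −1 ⇒ G_5=0

-1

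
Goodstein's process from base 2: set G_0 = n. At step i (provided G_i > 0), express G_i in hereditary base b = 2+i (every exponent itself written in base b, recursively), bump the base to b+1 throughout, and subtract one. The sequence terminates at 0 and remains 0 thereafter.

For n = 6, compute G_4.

46655

base 2: 6 = 2^2 + 2; at 3: 3^3 + 3 = 30; next = 29
base 3: 29 = 3^3 + 2; at 4: 4^4 + 2 = 258; next = 257
base 4: 257 = 4^4 + 1; at 5: 5^5 + 1 = 3126; next = 3125
base 5: 3125 = 5^5; at 6: 6^6 = 46656; next = 46655
base 6: 46655 = 5·6^5 + 5·6^4 + 5·6^3 + 5·6^2 + 5·6 + 5; at 7: 5·7^5 + 5·7^4 + 5·7^3 + 5·7^2 + 5·7 + 5 = 98040; next = 98039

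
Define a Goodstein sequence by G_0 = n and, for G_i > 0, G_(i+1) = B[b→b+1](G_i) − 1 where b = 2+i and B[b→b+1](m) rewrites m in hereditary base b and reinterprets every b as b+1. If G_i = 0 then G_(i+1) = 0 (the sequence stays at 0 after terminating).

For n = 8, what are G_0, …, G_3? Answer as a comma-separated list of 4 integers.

i=0: 8 = 2^(2 + 1) (b=2); 2→3: 3^(3 + 1) = 81; 81−1 = 80
i=1: 80 = 2·3^3 + 2·3^2 + 2·3 + 2 (b=3); 3→4: 2·4^4 + 2·4^2 + 2·4 + 2 = 554; 554−1 = 553
i=2: 553 = 2·4^4 + 2·4^2 + 2·4 + 1 (b=4); 4→5: 2·5^5 + 2·5^2 + 2·5 + 1 = 6311; 6311−1 = 6310

8, 80, 553, 6310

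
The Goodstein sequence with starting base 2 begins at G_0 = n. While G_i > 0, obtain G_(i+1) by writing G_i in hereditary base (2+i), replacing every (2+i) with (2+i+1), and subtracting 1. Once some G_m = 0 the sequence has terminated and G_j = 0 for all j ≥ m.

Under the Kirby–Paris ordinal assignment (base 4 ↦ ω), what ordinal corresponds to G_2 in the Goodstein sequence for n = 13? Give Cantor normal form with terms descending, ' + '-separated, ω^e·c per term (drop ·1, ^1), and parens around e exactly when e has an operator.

ω^(ω + 1) + ω^3·3 + ω^2·3 + ω·3 + 3

i=0: 13 = 2^(2 + 1) + 2^2 + 1 (b=2); 2→3: 3^(3 + 1) + 3^3 + 1 = 109; 109−1 = 108
i=1: 108 = 3^(3 + 1) + 3^3 (b=3); 3→4: 4^(4 + 1) + 4^4 = 1280; 1280−1 = 1279
i=2: 1279 = 4^(4 + 1) + 3·4^3 + 3·4^2 + 3·4 + 3 (b=4); 4→5: 5^(5 + 1) + 3·5^3 + 3·5^2 + 3·5 + 3 = 16093; 16093−1 = 16092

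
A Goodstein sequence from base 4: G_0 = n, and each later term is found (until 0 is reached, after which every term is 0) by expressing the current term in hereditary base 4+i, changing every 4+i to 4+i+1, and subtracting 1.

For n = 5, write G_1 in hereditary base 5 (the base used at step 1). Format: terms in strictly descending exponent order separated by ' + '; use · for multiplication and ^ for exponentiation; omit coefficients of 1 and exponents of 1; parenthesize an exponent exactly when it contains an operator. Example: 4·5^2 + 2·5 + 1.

base 4: 5 = 4 + 1; at 5: 5 + 1 = 6; next = 5
base 5: 5 = 5; at 6: 6 = 6; next = 5

5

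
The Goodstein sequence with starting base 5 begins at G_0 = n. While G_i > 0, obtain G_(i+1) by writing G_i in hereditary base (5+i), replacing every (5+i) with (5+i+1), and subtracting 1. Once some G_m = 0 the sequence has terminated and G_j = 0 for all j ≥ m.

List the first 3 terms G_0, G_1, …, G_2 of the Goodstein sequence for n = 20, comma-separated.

base 5: 20 = 4·5; at 6: 4·6 = 24; next = 23
base 6: 23 = 3·6 + 5; at 7: 3·7 + 5 = 26; next = 25

20, 23, 25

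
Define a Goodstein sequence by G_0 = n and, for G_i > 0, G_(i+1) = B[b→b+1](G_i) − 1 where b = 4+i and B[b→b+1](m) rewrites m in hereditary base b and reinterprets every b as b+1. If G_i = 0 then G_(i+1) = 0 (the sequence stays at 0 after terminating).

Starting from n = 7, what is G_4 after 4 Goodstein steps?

7

[0] 7 ≡ 4 + 3 (base 4). Lift 5: 8. −1: 7.
[1] 7 ≡ 5 + 2 (base 5). Lift 6: 8. −1: 7.
[2] 7 ≡ 6 + 1 (base 6). Lift 7: 8. −1: 7.
[3] 7 ≡ 7 (base 7). Lift 8: 8. −1: 7.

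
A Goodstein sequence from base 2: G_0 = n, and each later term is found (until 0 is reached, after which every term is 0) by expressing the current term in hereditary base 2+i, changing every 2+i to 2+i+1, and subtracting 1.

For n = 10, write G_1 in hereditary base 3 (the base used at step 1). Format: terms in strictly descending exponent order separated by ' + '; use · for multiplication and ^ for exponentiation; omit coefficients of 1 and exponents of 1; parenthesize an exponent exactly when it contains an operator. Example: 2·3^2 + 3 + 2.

3^(3 + 1) + 2

[0] 10 ≡ 2^(2 + 1) + 2 (base 2). Lift 3: 84. −1: 83.
[1] 83 ≡ 3^(3 + 1) + 2 (base 3). Lift 4: 1026. −1: 1025.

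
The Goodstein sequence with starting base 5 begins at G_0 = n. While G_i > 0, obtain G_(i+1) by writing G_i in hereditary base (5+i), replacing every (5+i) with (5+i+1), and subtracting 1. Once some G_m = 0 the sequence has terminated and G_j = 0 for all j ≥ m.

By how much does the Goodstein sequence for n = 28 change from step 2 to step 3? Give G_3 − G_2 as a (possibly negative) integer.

(0) 28|_5 = 5^2 + 3 ↦ 6^2 + 3|_6 = 39 ⇒ 38
(1) 38|_6 = 6^2 + 2 ↦ 7^2 + 2|_7 = 51 ⇒ 50
(2) 50|_7 = 7^2 + 1 ↦ 8^2 + 1|_8 = 65 ⇒ 64

14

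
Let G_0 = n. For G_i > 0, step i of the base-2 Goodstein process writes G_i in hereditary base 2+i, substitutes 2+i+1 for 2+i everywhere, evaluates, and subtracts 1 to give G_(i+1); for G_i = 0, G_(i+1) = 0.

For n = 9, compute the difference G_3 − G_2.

9 —HB2→ 2^(2 + 1) + 1 —bump→ 3^(3 + 1) + 1 = 82 —(−1)→ 81
81 —HB3→ 3^(3 + 1) —bump→ 4^(4 + 1) = 1024 —(−1)→ 1023
1023 —HB4→ 3·4^4 + 3·4^3 + 3·4^2 + 3·4 + 3 —bump→ 3·5^5 + 3·5^3 + 3·5^2 + 3·5 + 3 = 9843 —(−1)→ 9842

8819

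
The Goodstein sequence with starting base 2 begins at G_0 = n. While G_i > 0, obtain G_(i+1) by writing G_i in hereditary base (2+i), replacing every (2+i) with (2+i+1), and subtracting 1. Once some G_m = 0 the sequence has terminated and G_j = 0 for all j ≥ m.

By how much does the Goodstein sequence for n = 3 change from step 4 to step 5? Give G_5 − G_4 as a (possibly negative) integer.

-1

i=0: 3 = 2 + 1 (b=2); 2→3: 3 + 1 = 4; 4−1 = 3
i=1: 3 = 3 (b=3); 3→4: 4 = 4; 4−1 = 3
i=2: 3 = 3 (b=4); 4→5: 3 = 3; 3−1 = 2
i=3: 2 = 2 (b=5); 5→6: 2 = 2; 2−1 = 1
i=4: 1 = 1 (b=6); 6→7: 1 = 1; 1−1 = 0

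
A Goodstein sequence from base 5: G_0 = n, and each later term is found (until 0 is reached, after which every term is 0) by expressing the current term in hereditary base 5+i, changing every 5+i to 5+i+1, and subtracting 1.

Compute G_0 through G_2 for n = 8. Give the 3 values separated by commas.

8, 8, 8

step 0: 8 = 5 + 3; sub 6 for 5: 6 + 3; = 9; G_1 = 9−1 = 8
step 1: 8 = 6 + 2; sub 7 for 6: 7 + 2; = 9; G_2 = 9−1 = 8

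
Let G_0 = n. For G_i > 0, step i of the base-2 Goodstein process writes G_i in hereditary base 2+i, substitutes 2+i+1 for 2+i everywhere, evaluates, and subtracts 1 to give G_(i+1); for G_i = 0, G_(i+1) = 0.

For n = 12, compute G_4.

280019

G_0 = 12. HB_2(12) = 2^(2 + 1) + 2^2. Bump = 108. G_1 = 107.
G_1 = 107. HB_3(107) = 3^(3 + 1) + 2·3^2 + 2·3 + 2. Bump = 1066. G_2 = 1065.
G_2 = 1065. HB_4(1065) = 4^(4 + 1) + 2·4^2 + 2·4 + 1. Bump = 15686. G_3 = 15685.
G_3 = 15685. HB_5(15685) = 5^(5 + 1) + 2·5^2 + 2·5. Bump = 280020. G_4 = 280019.
G_4 = 280019. HB_6(280019) = 6^(6 + 1) + 2·6^2 + 6 + 5. Bump = 5764911. G_5 = 5764910.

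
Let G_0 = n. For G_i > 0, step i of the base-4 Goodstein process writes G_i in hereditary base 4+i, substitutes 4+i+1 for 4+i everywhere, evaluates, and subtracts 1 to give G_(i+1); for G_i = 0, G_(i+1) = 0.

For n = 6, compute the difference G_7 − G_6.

(0) 6|_4 = 4 + 2 ↦ 5 + 2|_5 = 7 ⇒ 6
(1) 6|_5 = 5 + 1 ↦ 6 + 1|_6 = 7 ⇒ 6
(2) 6|_6 = 6 ↦ 7|_7 = 7 ⇒ 6
(3) 6|_7 = 6 ↦ 6|_8 = 6 ⇒ 5
(4) 5|_8 = 5 ↦ 5|_9 = 5 ⇒ 4
(5) 4|_9 = 4 ↦ 4|_10 = 4 ⇒ 3
(6) 3|_10 = 3 ↦ 3|_11 = 3 ⇒ 2

-1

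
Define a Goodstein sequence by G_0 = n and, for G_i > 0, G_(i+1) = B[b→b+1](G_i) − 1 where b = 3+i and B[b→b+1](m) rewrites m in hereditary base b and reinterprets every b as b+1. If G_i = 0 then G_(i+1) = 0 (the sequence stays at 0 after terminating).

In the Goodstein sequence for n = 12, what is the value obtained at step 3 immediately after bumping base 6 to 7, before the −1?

i=0: 12 = 3^2 + 3 (b=3); 3→4: 4^2 + 4 = 20; 20−1 = 19
i=1: 19 = 4^2 + 3 (b=4); 4→5: 5^2 + 3 = 28; 28−1 = 27
i=2: 27 = 5^2 + 2 (b=5); 5→6: 6^2 + 2 = 38; 38−1 = 37
i=3: 37 = 6^2 + 1 (b=6); 6→7: 7^2 + 1 = 50; 50−1 = 49

50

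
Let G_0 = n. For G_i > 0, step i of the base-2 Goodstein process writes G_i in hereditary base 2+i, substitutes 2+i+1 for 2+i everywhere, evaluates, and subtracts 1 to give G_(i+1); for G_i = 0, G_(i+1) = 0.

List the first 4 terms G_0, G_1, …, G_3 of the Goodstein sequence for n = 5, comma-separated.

5, 27, 255, 467

[0] 5 ≡ 2^2 + 1 (base 2). Lift 3: 28. −1: 27.
[1] 27 ≡ 3^3 (base 3). Lift 4: 256. −1: 255.
[2] 255 ≡ 3·4^3 + 3·4^2 + 3·4 + 3 (base 4). Lift 5: 468. −1: 467.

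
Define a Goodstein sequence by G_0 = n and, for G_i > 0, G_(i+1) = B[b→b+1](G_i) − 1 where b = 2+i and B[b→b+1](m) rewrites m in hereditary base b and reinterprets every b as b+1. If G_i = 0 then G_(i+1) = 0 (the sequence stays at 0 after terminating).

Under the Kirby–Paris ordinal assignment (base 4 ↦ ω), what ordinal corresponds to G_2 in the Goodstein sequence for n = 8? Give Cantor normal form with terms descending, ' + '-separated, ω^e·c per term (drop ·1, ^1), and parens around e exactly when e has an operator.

step 0: 8 = 2^(2 + 1); sub 3 for 2: 3^(3 + 1); = 81; G_1 = 81−1 = 80
step 1: 80 = 2·3^3 + 2·3^2 + 2·3 + 2; sub 4 for 3: 2·4^4 + 2·4^2 + 2·4 + 2; = 554; G_2 = 554−1 = 553

ω^ω·2 + ω^2·2 + ω·2 + 1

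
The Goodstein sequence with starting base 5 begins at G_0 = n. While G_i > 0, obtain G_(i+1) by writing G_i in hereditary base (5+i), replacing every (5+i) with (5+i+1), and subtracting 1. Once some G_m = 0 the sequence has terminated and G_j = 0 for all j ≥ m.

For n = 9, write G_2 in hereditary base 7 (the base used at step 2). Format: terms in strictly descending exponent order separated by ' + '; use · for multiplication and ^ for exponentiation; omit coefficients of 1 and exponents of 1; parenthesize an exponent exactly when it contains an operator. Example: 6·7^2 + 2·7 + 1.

(0) 9|_5 = 5 + 4 ↦ 6 + 4|_6 = 10 ⇒ 9
(1) 9|_6 = 6 + 3 ↦ 7 + 3|_7 = 10 ⇒ 9
(2) 9|_7 = 7 + 2 ↦ 8 + 2|_8 = 10 ⇒ 9

7 + 2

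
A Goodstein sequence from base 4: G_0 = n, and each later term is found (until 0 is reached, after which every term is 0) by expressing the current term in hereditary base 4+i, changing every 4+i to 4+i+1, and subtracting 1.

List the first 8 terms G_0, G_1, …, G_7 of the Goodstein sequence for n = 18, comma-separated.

base 4: 18 = 4^2 + 2; at 5: 5^2 + 2 = 27; next = 26
base 5: 26 = 5^2 + 1; at 6: 6^2 + 1 = 37; next = 36
base 6: 36 = 6^2; at 7: 7^2 = 49; next = 48
base 7: 48 = 6·7 + 6; at 8: 6·8 + 6 = 54; next = 53
base 8: 53 = 6·8 + 5; at 9: 6·9 + 5 = 59; next = 58
base 9: 58 = 6·9 + 4; at 10: 6·10 + 4 = 64; next = 63
base 10: 63 = 6·10 + 3; at 11: 6·11 + 3 = 69; next = 68

18, 26, 36, 48, 53, 58, 63, 68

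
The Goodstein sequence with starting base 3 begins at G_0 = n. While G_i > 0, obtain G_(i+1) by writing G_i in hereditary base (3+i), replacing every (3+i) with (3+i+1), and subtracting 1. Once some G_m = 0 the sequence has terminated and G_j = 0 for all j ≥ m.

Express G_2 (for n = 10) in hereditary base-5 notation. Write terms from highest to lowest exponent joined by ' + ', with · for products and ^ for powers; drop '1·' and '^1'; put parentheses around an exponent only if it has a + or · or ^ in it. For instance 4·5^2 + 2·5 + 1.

step 0: 10 = 3^2 + 1; sub 4 for 3: 4^2 + 1; = 17; G_1 = 17−1 = 16
step 1: 16 = 4^2; sub 5 for 4: 5^2; = 25; G_2 = 25−1 = 24
step 2: 24 = 4·5 + 4; sub 6 for 5: 4·6 + 4; = 28; G_3 = 28−1 = 27

4·5 + 4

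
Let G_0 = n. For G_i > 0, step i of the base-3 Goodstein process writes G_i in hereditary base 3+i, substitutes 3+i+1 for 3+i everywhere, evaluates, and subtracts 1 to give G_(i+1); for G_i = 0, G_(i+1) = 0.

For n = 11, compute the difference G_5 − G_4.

4

[0] 11 ≡ 3^2 + 2 (base 3). Lift 4: 18. −1: 17.
[1] 17 ≡ 4^2 + 1 (base 4). Lift 5: 26. −1: 25.
[2] 25 ≡ 5^2 (base 5). Lift 6: 36. −1: 35.
[3] 35 ≡ 5·6 + 5 (base 6). Lift 7: 40. −1: 39.
[4] 39 ≡ 5·7 + 4 (base 7). Lift 8: 44. −1: 43.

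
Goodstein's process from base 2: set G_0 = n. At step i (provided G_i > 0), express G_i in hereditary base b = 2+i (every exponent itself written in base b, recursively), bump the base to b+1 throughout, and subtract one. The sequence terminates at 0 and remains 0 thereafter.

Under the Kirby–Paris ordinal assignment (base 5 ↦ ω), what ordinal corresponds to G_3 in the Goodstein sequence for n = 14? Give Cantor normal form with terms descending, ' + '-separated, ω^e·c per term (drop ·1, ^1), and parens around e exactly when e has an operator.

ω^(ω + 1) + ω^ω

(0) 14|_2 = 2^(2 + 1) + 2^2 + 2 ↦ 3^(3 + 1) + 3^3 + 3|_3 = 111 ⇒ 110
(1) 110|_3 = 3^(3 + 1) + 3^3 + 2 ↦ 4^(4 + 1) + 4^4 + 2|_4 = 1282 ⇒ 1281
(2) 1281|_4 = 4^(4 + 1) + 4^4 + 1 ↦ 5^(5 + 1) + 5^5 + 1|_5 = 18751 ⇒ 18750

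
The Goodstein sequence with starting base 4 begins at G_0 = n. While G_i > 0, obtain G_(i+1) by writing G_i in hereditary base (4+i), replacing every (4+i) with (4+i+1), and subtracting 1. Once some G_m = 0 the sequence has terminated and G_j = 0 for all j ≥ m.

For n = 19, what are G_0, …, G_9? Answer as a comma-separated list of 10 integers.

19 —HB4→ 4^2 + 3 —bump→ 5^2 + 3 = 28 —(−1)→ 27
27 —HB5→ 5^2 + 2 —bump→ 6^2 + 2 = 38 —(−1)→ 37
37 —HB6→ 6^2 + 1 —bump→ 7^2 + 1 = 50 —(−1)→ 49
49 —HB7→ 7^2 —bump→ 8^2 = 64 —(−1)→ 63
63 —HB8→ 7·8 + 7 —bump→ 7·9 + 7 = 70 —(−1)→ 69
69 —HB9→ 7·9 + 6 —bump→ 7·10 + 6 = 76 —(−1)→ 75
75 —HB10→ 7·10 + 5 —bump→ 7·11 + 5 = 82 —(−1)→ 81
81 —HB11→ 7·11 + 4 —bump→ 7·12 + 4 = 88 —(−1)→ 87
87 —HB12→ 7·12 + 3 —bump→ 7·13 + 3 = 94 —(−1)→ 93

19, 27, 37, 49, 63, 69, 75, 81, 87, 93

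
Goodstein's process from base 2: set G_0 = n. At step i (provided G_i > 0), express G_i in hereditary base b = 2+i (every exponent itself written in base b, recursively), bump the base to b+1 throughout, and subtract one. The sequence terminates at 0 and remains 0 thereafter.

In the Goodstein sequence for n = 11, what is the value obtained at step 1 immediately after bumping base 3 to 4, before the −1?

1028

G_0=11  [base 2] 2^(2 + 1) + 2 + 1  →[2↦3]→  3^(3 + 1) + 3 + 1 = 85  −1 ⇒ G_1=84
G_1=84  [base 3] 3^(3 + 1) + 3  →[3↦4]→  4^(4 + 1) + 4 = 1028  −1 ⇒ G_2=1027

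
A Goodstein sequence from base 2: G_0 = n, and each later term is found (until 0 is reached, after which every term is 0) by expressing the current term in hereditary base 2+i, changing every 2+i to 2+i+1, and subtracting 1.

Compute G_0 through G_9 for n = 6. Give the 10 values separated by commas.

6, 29, 257, 3125, 46655, 98039, 187243, 332147, 555551, 885775

G_0 = 6. HB_2(6) = 2^2 + 2. Bump = 30. G_1 = 29.
G_1 = 29. HB_3(29) = 3^3 + 2. Bump = 258. G_2 = 257.
G_2 = 257. HB_4(257) = 4^4 + 1. Bump = 3126. G_3 = 3125.
G_3 = 3125. HB_5(3125) = 5^5. Bump = 46656. G_4 = 46655.
G_4 = 46655. HB_6(46655) = 5·6^5 + 5·6^4 + 5·6^3 + 5·6^2 + 5·6 + 5. Bump = 98040. G_5 = 98039.
G_5 = 98039. HB_7(98039) = 5·7^5 + 5·7^4 + 5·7^3 + 5·7^2 + 5·7 + 4. Bump = 187244. G_6 = 187243.
G_6 = 187243. HB_8(187243) = 5·8^5 + 5·8^4 + 5·8^3 + 5·8^2 + 5·8 + 3. Bump = 332148. G_7 = 332147.
G_7 = 332147. HB_9(332147) = 5·9^5 + 5·9^4 + 5·9^3 + 5·9^2 + 5·9 + 2. Bump = 555552. G_8 = 555551.
G_8 = 555551. HB_10(555551) = 5·10^5 + 5·10^4 + 5·10^3 + 5·10^2 + 5·10 + 1. Bump = 885776. G_9 = 885775.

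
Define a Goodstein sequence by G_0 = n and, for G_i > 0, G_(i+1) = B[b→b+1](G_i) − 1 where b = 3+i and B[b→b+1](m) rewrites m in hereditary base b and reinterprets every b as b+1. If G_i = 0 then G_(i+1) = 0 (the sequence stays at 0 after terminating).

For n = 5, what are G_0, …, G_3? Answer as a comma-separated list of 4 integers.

5, 5, 5, 5

5 —HB3→ 3 + 2 —bump→ 4 + 2 = 6 —(−1)→ 5
5 —HB4→ 4 + 1 —bump→ 5 + 1 = 6 —(−1)→ 5
5 —HB5→ 5 —bump→ 6 = 6 —(−1)→ 5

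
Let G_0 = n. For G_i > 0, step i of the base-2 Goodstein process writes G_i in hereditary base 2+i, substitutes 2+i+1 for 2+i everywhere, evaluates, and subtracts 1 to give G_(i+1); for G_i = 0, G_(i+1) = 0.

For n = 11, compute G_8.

70077777775

[0] 11 ≡ 2^(2 + 1) + 2 + 1 (base 2). Lift 3: 85. −1: 84.
[1] 84 ≡ 3^(3 + 1) + 3 (base 3). Lift 4: 1028. −1: 1027.
[2] 1027 ≡ 4^(4 + 1) + 3 (base 4). Lift 5: 15628. −1: 15627.
[3] 15627 ≡ 5^(5 + 1) + 2 (base 5). Lift 6: 279938. −1: 279937.
[4] 279937 ≡ 6^(6 + 1) + 1 (base 6). Lift 7: 5764802. −1: 5764801.
[5] 5764801 ≡ 7^(7 + 1) (base 7). Lift 8: 134217728. −1: 134217727.
[6] 134217727 ≡ 7·8^8 + 7·8^7 + 7·8^6 + 7·8^5 + 7·8^4 + 7·8^3 + 7·8^2 + 7·8 + 7 (base 8). Lift 9: 2749609303. −1: 2749609302.
[7] 2749609302 ≡ 7·9^9 + 7·9^7 + 7·9^6 + 7·9^5 + 7·9^4 + 7·9^3 + 7·9^2 + 7·9 + 6 (base 9). Lift 10: 70077777776. −1: 70077777775.
[8] 70077777775 ≡ 7·10^10 + 7·10^7 + 7·10^6 + 7·10^5 + 7·10^4 + 7·10^3 + 7·10^2 + 7·10 + 5 (base 10). Lift 11: 1997331745491. −1: 1997331745490.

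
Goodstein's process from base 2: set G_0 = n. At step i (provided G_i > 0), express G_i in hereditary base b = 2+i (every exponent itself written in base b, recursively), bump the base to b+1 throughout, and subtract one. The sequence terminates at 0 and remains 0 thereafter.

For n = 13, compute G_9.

(0) 13|_2 = 2^(2 + 1) + 2^2 + 1 ↦ 3^(3 + 1) + 3^3 + 1|_3 = 109 ⇒ 108
(1) 108|_3 = 3^(3 + 1) + 3^3 ↦ 4^(4 + 1) + 4^4|_4 = 1280 ⇒ 1279
(2) 1279|_4 = 4^(4 + 1) + 3·4^3 + 3·4^2 + 3·4 + 3 ↦ 5^(5 + 1) + 3·5^3 + 3·5^2 + 3·5 + 3|_5 = 16093 ⇒ 16092
(3) 16092|_5 = 5^(5 + 1) + 3·5^3 + 3·5^2 + 3·5 + 2 ↦ 6^(6 + 1) + 3·6^3 + 3·6^2 + 3·6 + 2|_6 = 280712 ⇒ 280711
(4) 280711|_6 = 6^(6 + 1) + 3·6^3 + 3·6^2 + 3·6 + 1 ↦ 7^(7 + 1) + 3·7^3 + 3·7^2 + 3·7 + 1|_7 = 5765999 ⇒ 5765998
(5) 5765998|_7 = 7^(7 + 1) + 3·7^3 + 3·7^2 + 3·7 ↦ 8^(8 + 1) + 3·8^3 + 3·8^2 + 3·8|_8 = 134219480 ⇒ 134219479
(6) 134219479|_8 = 8^(8 + 1) + 3·8^3 + 3·8^2 + 2·8 + 7 ↦ 9^(9 + 1) + 3·9^3 + 3·9^2 + 2·9 + 7|_9 = 3486786856 ⇒ 3486786855
(7) 3486786855|_9 = 9^(9 + 1) + 3·9^3 + 3·9^2 + 2·9 + 6 ↦ 10^(10 + 1) + 3·10^3 + 3·10^2 + 2·10 + 6|_10 = 100000003326 ⇒ 100000003325
(8) 100000003325|_10 = 10^(10 + 1) + 3·10^3 + 3·10^2 + 2·10 + 5 ↦ 11^(11 + 1) + 3·11^3 + 3·11^2 + 2·11 + 5|_11 = 3138428381104 ⇒ 3138428381103

3138428381103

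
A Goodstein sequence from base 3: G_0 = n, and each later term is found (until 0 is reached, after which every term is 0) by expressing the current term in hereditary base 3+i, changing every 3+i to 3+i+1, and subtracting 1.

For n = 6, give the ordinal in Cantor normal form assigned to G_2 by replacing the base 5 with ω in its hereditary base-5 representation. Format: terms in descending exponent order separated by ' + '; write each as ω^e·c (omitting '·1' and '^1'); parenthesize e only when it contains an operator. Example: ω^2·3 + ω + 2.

ω + 2

G_0=6  [base 3] 2·3  →[3↦4]→  2·4 = 8  −1 ⇒ G_1=7
G_1=7  [base 4] 4 + 3  →[4↦5]→  5 + 3 = 8  −1 ⇒ G_2=7
G_2=7  [base 5] 5 + 2  →[5↦6]→  6 + 2 = 8  −1 ⇒ G_3=7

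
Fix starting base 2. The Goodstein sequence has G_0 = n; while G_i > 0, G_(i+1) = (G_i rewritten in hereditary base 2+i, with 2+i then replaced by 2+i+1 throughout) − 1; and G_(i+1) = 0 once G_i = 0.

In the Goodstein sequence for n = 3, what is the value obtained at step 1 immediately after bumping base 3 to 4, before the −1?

i=0: 3 = 2 + 1 (b=2); 2→3: 3 + 1 = 4; 4−1 = 3
i=1: 3 = 3 (b=3); 3→4: 4 = 4; 4−1 = 3

4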